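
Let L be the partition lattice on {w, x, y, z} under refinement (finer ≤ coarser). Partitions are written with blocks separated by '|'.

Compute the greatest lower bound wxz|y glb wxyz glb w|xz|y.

w|xz|y

The meet (common refinement) of wxz|y, wxyz, w|xz|y intersects blocks pairwise, giving w|xz|y.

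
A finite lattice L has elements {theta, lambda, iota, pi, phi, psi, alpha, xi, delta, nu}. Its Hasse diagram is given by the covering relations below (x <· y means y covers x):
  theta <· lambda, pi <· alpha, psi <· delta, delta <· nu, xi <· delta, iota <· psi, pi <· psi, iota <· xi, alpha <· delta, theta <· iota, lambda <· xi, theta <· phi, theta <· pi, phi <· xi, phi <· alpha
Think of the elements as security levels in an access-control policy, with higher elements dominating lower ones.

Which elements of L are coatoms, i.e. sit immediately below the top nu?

delta

The coatoms are exactly the elements covered by nu: delta.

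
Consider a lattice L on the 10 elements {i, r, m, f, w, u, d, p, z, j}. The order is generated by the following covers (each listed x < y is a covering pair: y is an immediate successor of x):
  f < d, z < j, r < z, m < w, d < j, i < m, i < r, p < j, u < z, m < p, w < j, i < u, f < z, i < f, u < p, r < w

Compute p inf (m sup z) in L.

m ∨ z = j
p ∧ j = p

p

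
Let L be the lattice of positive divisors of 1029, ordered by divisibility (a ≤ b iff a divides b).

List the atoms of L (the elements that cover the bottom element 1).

3, 7

The atoms are exactly the elements that cover 1: 3, 7.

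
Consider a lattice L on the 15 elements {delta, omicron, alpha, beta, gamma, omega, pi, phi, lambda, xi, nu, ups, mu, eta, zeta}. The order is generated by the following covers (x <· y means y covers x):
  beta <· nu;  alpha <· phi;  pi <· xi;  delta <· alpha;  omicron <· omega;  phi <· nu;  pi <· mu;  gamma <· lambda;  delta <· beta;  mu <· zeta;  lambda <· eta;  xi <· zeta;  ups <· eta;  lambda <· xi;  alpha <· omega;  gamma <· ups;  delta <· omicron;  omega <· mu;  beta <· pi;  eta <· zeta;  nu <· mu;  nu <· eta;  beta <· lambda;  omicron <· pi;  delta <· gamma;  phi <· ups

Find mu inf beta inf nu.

beta

Common lower bounds of {mu, beta, nu}: beta, delta.
The greatest among these is beta.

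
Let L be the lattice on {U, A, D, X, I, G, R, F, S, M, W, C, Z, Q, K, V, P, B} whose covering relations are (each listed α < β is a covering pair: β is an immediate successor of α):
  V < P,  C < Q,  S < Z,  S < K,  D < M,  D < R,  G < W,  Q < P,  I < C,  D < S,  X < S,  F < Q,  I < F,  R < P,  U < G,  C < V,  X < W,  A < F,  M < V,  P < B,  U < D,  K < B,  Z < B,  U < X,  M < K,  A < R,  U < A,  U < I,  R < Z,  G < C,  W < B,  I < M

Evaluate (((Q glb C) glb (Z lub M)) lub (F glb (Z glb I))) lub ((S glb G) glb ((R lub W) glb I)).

C

Q ∧ C = C
Z ∨ M = B
C ∧ B = C
Z ∧ I = U
F ∧ U = U
C ∨ U = C
S ∧ G = U
R ∨ W = B
B ∧ I = I
U ∧ I = U
C ∨ U = C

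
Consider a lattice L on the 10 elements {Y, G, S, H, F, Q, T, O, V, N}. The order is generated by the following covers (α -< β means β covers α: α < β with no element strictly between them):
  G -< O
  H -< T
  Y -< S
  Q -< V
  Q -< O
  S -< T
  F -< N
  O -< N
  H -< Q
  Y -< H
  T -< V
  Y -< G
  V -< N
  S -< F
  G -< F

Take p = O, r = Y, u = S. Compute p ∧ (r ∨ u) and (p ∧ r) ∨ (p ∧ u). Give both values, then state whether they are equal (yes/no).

r ∨ u = S, so p ∧ (r ∨ u) = O ∧ S = Y.
p ∧ r = Y and p ∧ u = Y, so (p ∧ r) ∨ (p ∧ u) = Y ∨ Y = Y.
Equal: yes.

Y; Y; yes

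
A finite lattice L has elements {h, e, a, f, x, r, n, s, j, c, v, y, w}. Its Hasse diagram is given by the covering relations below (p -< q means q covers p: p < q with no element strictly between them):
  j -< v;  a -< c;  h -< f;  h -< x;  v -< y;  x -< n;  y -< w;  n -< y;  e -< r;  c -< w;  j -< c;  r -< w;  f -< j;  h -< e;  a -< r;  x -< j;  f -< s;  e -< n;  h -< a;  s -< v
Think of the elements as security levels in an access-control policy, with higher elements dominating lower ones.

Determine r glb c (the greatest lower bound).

Common lower bounds of {r, c}: a, h.
The greatest among these is a.

a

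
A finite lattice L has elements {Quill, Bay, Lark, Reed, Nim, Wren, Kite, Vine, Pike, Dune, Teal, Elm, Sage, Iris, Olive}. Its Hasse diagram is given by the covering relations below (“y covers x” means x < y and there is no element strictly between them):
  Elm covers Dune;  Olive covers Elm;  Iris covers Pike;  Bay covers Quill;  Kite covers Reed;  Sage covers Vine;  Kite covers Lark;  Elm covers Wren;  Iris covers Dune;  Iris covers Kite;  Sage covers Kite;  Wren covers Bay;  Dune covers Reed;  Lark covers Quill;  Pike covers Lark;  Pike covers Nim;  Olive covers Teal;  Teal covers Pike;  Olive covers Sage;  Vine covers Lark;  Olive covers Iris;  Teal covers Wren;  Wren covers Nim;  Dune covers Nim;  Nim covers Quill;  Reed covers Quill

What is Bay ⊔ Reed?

Elm

Common upper bounds of {Bay, Reed}: Elm, Olive.
The least among these is Elm.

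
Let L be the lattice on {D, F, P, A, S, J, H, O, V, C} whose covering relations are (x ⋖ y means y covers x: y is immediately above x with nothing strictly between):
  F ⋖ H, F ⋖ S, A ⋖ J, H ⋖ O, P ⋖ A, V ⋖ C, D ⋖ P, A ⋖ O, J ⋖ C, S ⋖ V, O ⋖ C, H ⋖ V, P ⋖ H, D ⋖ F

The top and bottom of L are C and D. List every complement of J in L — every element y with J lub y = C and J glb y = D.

F, S

Need y with J ∨ y = C and J ∧ y = D.
Checking each element gives: F, S.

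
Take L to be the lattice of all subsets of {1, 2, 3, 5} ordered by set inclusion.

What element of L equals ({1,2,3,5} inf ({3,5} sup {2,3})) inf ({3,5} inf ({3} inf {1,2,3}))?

{3}

{3,5} ∨ {2,3} = {2,3,5}
{1,2,3,5} ∧ {2,3,5} = {2,3,5}
{3} ∧ {1,2,3} = {3}
{3,5} ∧ {3} = {3}
{2,3,5} ∧ {3} = {3}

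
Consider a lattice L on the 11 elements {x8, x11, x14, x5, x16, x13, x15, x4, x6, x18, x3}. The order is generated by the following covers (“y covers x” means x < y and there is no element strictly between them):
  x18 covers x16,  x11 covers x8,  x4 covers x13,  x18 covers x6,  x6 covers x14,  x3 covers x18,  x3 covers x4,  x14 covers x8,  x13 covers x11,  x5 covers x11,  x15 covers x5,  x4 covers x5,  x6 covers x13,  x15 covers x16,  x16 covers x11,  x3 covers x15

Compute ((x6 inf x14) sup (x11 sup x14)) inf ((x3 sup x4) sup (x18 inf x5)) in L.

x6 ∧ x14 = x14
x11 ∨ x14 = x6
x14 ∨ x6 = x6
x3 ∨ x4 = x3
x18 ∧ x5 = x11
x3 ∨ x11 = x3
x6 ∧ x3 = x6

x6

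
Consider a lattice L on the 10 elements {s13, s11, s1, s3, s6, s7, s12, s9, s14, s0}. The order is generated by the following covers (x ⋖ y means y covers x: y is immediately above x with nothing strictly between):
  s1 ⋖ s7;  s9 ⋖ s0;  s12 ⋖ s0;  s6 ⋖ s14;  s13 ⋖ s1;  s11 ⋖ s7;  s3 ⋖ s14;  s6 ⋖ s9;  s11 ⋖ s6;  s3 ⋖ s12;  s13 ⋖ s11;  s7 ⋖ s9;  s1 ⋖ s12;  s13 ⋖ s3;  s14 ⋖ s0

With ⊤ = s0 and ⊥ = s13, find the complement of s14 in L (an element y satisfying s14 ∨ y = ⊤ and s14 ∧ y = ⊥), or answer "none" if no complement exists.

Need y with s14 ∨ y = s0 and s14 ∧ y = s13.
Checking each element gives: s1.

s1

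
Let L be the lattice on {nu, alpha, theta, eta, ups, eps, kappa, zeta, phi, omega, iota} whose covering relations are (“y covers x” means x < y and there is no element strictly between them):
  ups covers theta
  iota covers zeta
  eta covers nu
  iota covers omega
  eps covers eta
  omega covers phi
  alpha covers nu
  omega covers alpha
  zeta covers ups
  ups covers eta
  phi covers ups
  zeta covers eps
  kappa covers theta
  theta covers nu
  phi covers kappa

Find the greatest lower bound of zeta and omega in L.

ups

Common lower bounds of {zeta, omega}: eta, nu, theta, ups.
The greatest among these is ups.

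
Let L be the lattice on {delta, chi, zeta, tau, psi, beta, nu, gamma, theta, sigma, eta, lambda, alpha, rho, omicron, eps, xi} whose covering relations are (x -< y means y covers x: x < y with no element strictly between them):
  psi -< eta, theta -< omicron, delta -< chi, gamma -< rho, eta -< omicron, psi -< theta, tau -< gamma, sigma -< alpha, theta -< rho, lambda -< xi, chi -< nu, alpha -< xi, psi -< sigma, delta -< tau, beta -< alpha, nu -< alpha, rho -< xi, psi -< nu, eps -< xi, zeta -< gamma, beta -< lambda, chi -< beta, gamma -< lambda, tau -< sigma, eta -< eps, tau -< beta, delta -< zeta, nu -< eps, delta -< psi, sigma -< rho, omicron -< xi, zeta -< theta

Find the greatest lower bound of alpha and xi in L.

Common lower bounds of {alpha, xi}: alpha, beta, chi, delta, nu, psi, sigma, tau.
The greatest among these is alpha.

alpha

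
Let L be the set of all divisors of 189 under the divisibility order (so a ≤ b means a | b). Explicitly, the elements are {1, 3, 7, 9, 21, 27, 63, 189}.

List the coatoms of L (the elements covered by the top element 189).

The coatoms are exactly the elements covered by 189: 27, 63.

27, 63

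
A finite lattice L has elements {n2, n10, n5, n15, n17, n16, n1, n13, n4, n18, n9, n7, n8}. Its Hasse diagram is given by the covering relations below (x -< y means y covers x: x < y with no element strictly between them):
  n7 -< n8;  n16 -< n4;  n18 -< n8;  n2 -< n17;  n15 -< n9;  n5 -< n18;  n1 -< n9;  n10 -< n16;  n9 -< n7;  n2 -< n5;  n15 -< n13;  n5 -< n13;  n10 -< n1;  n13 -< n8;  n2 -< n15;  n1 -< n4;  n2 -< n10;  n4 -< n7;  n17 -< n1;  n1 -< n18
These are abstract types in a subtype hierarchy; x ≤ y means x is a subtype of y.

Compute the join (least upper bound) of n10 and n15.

Common upper bounds of {n10, n15}: n7, n8, n9.
The least among these is n9.

n9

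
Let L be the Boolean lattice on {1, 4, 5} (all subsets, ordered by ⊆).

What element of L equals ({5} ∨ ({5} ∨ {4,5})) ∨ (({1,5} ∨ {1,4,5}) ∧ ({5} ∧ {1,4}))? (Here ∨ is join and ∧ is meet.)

{5} ∨ {4,5} = {4,5}
{5} ∨ {4,5} = {4,5}
{1,5} ∨ {1,4,5} = {1,4,5}
{5} ∧ {1,4} = ∅
{1,4,5} ∧ ∅ = ∅
{4,5} ∨ ∅ = {4,5}

{4,5}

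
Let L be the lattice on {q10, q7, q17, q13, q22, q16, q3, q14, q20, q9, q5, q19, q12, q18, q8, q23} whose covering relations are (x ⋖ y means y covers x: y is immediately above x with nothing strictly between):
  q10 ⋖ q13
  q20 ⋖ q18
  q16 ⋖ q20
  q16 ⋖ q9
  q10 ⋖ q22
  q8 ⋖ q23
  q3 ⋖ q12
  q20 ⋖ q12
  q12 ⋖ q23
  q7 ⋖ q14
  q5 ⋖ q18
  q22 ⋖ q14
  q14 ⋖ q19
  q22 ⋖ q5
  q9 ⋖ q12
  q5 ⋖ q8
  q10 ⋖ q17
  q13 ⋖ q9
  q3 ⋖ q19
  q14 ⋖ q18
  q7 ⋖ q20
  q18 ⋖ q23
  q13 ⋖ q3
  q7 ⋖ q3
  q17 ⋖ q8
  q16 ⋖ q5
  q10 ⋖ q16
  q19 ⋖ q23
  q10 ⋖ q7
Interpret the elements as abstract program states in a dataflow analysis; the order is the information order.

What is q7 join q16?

Common upper bounds of {q7, q16}: q12, q18, q20, q23.
The least among these is q20.

q20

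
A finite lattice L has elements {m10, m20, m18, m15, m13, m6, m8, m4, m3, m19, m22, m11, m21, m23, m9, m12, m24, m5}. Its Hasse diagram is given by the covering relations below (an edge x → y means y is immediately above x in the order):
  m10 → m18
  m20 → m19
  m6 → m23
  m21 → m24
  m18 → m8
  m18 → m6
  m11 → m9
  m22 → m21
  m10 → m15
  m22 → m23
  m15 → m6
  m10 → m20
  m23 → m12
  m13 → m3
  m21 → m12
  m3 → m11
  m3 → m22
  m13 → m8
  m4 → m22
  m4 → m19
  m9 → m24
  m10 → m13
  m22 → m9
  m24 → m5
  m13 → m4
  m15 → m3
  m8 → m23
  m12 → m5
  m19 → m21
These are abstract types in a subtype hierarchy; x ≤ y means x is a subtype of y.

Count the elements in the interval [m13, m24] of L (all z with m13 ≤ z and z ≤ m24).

The interval [m13, m24] = {m11, m13, m19, m21, m22, m24, m3, m4, m9}, which has 9 elements.

9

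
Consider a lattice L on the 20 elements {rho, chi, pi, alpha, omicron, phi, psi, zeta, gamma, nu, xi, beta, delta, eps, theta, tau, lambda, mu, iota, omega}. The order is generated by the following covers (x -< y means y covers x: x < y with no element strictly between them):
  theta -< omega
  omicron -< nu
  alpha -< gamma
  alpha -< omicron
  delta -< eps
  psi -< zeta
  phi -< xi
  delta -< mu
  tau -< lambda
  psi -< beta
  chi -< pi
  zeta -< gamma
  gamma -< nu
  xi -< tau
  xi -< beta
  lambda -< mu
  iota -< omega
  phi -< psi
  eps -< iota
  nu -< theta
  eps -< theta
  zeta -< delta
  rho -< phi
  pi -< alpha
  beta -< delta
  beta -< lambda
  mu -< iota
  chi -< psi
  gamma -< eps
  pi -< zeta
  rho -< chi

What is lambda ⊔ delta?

Common upper bounds of {lambda, delta}: iota, mu, omega.
The least among these is mu.

mu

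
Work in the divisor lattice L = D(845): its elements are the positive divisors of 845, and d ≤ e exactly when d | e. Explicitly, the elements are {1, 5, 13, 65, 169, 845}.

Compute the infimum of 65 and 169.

In the divisibility order, the meet is the greatest common divisor: gcd(65, 169) = 13.

13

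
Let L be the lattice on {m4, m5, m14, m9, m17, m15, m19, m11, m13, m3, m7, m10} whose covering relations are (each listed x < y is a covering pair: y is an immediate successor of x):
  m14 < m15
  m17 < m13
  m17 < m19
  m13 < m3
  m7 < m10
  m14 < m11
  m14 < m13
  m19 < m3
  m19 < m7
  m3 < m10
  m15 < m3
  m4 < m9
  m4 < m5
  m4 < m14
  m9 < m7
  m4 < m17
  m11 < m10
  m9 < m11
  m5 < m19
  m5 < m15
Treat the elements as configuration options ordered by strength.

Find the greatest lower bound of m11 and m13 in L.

m14

Common lower bounds of {m11, m13}: m14, m4.
The greatest among these is m14.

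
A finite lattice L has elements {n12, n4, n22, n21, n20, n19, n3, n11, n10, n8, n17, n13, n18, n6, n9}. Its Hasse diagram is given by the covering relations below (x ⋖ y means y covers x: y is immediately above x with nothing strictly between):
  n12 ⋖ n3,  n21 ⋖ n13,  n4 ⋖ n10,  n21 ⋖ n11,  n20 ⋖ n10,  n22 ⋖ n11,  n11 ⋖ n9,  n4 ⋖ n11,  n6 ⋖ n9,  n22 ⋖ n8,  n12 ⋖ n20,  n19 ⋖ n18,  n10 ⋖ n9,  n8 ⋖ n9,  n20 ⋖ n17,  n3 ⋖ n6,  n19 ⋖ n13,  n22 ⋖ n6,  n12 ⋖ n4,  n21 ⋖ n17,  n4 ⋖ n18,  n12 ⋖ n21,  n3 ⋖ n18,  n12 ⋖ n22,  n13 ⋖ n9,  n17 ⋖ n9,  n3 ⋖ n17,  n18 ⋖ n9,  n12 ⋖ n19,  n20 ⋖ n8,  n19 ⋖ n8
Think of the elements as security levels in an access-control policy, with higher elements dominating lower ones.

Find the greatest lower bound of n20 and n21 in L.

n12

Common lower bounds of {n20, n21}: n12.
The greatest among these is n12.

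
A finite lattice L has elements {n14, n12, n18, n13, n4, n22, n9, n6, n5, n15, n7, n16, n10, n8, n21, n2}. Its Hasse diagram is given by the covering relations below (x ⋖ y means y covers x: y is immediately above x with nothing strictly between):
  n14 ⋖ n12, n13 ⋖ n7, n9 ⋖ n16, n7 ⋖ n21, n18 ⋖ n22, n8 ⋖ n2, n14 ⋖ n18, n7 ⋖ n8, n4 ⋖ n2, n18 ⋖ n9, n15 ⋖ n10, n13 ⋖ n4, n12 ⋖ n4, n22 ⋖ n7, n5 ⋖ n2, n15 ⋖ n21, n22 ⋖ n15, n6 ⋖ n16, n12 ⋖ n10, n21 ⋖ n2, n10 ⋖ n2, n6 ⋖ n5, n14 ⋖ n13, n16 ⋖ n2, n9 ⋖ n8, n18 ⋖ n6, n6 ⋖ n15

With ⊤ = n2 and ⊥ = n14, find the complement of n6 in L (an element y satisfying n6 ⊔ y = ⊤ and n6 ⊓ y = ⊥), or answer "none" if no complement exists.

Need y with n6 ∨ y = n2 and n6 ∧ y = n14.
Checking each element gives: n4.

n4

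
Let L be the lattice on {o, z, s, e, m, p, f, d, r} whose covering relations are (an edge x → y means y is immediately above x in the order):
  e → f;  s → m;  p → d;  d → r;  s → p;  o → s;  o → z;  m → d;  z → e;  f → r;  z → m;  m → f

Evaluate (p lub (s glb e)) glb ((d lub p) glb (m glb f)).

s

s ∧ e = o
p ∨ o = p
d ∨ p = d
m ∧ f = m
d ∧ m = m
p ∧ m = s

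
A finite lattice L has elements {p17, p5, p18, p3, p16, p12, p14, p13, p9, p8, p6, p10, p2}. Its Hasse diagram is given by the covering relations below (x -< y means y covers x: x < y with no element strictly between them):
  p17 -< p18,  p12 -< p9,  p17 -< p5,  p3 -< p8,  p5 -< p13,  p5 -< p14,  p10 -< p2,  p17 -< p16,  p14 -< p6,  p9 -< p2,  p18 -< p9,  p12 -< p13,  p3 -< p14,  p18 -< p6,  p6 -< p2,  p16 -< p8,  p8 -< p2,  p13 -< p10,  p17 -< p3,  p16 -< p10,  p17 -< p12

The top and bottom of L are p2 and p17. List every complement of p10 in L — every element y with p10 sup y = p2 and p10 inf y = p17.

Need y with p10 ∨ y = p2 and p10 ∧ y = p17.
Checking each element gives: p18, p3.

p18, p3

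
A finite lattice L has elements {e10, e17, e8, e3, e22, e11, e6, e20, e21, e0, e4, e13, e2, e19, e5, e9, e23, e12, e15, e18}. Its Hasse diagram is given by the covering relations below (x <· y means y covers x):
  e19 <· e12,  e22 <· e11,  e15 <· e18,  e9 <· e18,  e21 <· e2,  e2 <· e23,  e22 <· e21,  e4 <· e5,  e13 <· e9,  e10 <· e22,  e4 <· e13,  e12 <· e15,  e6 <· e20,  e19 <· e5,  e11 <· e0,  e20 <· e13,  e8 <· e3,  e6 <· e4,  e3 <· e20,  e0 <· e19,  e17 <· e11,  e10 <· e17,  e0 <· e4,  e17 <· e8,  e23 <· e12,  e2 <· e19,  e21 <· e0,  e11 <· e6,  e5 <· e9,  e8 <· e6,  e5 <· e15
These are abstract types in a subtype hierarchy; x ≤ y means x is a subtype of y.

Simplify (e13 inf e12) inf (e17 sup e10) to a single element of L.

e13 ∧ e12 = e0
e17 ∨ e10 = e17
e0 ∧ e17 = e17

e17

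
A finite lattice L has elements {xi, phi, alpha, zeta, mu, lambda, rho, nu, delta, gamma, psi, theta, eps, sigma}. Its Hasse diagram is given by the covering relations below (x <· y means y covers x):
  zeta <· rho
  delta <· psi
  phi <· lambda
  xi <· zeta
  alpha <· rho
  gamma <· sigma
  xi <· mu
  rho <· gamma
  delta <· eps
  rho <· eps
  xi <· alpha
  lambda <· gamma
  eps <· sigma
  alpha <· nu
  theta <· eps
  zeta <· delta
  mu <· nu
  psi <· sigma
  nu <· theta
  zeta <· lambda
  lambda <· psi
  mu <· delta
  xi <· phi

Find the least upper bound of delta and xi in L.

Common upper bounds of {delta, xi}: delta, eps, psi, sigma.
The least among these is delta.

delta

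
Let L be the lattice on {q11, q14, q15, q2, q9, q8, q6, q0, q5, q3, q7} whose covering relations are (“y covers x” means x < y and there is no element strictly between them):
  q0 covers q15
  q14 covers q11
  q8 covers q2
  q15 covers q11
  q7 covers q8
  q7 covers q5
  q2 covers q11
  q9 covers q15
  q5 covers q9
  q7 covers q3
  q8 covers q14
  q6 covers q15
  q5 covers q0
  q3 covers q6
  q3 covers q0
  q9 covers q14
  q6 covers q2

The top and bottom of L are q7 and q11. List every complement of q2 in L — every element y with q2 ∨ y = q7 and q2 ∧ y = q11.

q5, q9

Need y with q2 ∨ y = q7 and q2 ∧ y = q11.
Checking each element gives: q5, q9.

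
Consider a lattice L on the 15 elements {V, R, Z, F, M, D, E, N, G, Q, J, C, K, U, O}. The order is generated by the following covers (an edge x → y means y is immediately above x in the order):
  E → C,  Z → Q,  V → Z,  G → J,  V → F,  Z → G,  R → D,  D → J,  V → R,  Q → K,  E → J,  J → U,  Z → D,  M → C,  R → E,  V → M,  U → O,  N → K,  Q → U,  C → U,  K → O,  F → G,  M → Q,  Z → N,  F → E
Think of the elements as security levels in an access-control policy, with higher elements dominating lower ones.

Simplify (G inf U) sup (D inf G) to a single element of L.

G

G ∧ U = G
D ∧ G = Z
G ∨ Z = G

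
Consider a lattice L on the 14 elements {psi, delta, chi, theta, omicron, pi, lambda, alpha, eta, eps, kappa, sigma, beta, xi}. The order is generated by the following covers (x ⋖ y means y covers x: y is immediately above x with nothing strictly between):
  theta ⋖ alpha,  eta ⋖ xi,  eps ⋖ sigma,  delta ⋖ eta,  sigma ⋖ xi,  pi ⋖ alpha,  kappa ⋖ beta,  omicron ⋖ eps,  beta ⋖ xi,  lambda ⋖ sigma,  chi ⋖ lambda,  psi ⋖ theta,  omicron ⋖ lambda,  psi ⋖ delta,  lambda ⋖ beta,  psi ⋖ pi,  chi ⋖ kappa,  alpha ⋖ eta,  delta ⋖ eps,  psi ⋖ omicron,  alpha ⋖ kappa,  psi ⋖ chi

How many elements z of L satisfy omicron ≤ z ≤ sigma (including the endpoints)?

The interval [omicron, sigma] = {eps, lambda, omicron, sigma}, which has 4 elements.

4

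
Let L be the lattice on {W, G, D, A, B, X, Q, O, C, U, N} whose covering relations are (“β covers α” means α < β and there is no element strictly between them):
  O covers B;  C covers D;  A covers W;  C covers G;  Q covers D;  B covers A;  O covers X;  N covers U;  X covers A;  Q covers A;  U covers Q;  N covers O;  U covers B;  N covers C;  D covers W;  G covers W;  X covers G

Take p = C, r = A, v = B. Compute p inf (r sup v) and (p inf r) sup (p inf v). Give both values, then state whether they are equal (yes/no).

r sup v = B, so p inf (r sup v) = C inf B = W.
p inf r = W and p inf v = W, so (p inf r) sup (p inf v) = W sup W = W.
Equal: yes.

W; W; yes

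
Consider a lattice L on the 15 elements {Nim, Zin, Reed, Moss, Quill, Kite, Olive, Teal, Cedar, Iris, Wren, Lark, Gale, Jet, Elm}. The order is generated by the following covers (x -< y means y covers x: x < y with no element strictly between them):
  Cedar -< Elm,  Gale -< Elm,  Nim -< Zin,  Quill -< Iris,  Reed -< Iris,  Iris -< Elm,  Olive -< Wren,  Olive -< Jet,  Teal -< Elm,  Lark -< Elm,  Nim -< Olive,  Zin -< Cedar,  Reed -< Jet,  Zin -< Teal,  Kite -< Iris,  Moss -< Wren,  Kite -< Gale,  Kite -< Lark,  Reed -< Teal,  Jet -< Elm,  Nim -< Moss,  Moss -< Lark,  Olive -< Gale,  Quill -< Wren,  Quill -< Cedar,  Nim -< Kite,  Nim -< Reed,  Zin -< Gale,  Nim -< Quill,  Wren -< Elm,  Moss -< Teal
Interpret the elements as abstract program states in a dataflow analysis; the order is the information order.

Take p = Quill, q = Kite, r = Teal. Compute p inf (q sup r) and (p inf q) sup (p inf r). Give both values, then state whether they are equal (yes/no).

Quill; Nim; no

q sup r = Elm, so p inf (q sup r) = Quill inf Elm = Quill.
p inf q = Nim and p inf r = Nim, so (p inf q) sup (p inf r) = Nim sup Nim = Nim.
Equal: no.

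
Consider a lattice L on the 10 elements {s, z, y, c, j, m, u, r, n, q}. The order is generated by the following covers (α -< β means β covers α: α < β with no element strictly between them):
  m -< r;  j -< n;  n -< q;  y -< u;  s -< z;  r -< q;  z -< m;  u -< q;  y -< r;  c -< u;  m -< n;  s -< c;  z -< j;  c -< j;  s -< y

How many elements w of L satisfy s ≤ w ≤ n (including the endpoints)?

The interval [s, n] = {c, j, m, n, s, z}, which has 6 elements.

6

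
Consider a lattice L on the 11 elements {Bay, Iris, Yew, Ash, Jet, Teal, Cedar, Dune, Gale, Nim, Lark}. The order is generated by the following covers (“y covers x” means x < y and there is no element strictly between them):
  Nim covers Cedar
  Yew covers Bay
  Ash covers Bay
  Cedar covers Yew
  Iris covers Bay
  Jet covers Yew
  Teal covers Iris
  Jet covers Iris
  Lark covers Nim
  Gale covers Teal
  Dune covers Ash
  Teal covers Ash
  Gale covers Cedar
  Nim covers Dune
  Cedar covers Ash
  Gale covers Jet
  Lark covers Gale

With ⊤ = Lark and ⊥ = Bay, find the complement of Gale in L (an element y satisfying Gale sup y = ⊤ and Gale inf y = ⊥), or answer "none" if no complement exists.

For every candidate y, either Gale ∨ y ≠ Lark or Gale ∧ y ≠ Bay; no complement exists.

none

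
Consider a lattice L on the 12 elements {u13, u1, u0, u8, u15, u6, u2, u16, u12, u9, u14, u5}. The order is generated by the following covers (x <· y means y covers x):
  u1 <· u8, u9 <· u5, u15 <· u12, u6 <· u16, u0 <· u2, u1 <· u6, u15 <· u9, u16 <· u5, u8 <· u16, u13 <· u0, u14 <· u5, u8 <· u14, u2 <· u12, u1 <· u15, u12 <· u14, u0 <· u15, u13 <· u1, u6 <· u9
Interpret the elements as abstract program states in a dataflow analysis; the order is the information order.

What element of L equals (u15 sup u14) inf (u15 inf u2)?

u15 ∨ u14 = u14
u15 ∧ u2 = u0
u14 ∧ u0 = u0

u0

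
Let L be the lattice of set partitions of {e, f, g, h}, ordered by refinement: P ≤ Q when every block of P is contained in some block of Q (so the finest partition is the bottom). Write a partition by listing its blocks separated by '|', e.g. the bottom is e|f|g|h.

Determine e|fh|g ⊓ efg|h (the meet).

The meet (common refinement) of e|fh|g and efg|h intersects blocks pairwise, giving e|f|g|h.

e|f|g|h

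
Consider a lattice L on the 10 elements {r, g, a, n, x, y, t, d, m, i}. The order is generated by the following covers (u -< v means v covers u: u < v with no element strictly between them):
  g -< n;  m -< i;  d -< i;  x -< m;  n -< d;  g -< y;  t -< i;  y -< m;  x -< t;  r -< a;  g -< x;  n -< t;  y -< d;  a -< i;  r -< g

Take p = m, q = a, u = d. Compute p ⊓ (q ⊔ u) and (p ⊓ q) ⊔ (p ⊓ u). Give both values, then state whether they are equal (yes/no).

q ⊔ u = i, so p ⊓ (q ⊔ u) = m ⊓ i = m.
p ⊓ q = r and p ⊓ u = y, so (p ⊓ q) ⊔ (p ⊓ u) = r ⊔ y = y.
Equal: no.

m; y; no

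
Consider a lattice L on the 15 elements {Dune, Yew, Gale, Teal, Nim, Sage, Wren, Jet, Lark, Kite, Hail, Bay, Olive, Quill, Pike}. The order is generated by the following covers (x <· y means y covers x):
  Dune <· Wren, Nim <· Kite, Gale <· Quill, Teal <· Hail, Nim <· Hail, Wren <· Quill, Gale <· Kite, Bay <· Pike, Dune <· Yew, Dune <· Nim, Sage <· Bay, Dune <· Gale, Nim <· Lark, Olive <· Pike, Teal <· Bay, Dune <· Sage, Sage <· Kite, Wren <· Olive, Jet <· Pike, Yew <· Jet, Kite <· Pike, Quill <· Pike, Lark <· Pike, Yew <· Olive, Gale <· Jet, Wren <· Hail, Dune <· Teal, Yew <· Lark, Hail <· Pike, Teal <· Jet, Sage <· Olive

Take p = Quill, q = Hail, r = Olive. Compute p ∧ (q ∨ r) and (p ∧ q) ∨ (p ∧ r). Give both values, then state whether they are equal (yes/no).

q ∨ r = Pike, so p ∧ (q ∨ r) = Quill ∧ Pike = Quill.
p ∧ q = Wren and p ∧ r = Wren, so (p ∧ q) ∨ (p ∧ r) = Wren ∨ Wren = Wren.
Equal: no.

Quill; Wren; no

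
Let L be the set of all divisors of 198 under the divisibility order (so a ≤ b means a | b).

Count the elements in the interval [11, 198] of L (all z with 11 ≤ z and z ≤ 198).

6

The interval [11, 198] = {11, 198, 22, 33, 66, 99}, which has 6 elements.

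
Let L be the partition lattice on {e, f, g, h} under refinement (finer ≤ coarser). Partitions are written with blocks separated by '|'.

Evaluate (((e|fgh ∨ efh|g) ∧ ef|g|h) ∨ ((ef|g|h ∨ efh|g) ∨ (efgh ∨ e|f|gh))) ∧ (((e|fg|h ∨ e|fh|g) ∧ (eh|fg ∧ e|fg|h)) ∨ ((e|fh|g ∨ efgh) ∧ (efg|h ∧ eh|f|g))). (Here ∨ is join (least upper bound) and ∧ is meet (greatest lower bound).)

e|fg|h

e|fgh ∨ efh|g = efgh
efgh ∧ ef|g|h = ef|g|h
ef|g|h ∨ efh|g = efh|g
efgh ∨ e|f|gh = efgh
efh|g ∨ efgh = efgh
ef|g|h ∨ efgh = efgh
e|fg|h ∨ e|fh|g = e|fgh
eh|fg ∧ e|fg|h = e|fg|h
e|fgh ∧ e|fg|h = e|fg|h
e|fh|g ∨ efgh = efgh
efg|h ∧ eh|f|g = e|f|g|h
efgh ∧ e|f|g|h = e|f|g|h
e|fg|h ∨ e|f|g|h = e|fg|h
efgh ∧ e|fg|h = e|fg|h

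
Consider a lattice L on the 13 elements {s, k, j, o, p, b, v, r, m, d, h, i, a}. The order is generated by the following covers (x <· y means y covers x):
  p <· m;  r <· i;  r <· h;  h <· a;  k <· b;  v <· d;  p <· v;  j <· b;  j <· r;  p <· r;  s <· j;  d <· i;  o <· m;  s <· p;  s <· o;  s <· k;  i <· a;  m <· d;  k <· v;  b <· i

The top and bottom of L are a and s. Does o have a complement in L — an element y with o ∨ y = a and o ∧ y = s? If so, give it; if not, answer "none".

h

Need y with o ∨ y = a and o ∧ y = s.
Checking each element gives: h.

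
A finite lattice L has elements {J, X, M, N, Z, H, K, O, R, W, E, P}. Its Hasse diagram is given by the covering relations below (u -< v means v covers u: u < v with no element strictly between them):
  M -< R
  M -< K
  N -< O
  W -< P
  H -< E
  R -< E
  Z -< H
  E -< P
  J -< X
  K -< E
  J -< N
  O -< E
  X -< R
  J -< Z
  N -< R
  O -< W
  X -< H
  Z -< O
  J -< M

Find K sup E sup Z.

E

Common upper bounds of {K, E, Z}: E, P.
The least among these is E.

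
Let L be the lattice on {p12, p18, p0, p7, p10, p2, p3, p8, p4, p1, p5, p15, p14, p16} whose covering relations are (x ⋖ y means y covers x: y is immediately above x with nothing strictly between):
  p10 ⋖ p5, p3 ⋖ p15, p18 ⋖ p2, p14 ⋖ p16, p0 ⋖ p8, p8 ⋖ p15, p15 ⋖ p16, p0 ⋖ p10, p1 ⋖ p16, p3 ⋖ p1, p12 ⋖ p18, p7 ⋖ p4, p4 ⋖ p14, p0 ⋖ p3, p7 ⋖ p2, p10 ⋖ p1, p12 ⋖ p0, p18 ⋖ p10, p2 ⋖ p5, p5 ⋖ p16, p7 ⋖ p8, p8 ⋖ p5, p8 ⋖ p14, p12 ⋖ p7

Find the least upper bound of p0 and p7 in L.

p8

Common upper bounds of {p0, p7}: p14, p15, p16, p5, p8.
The least among these is p8.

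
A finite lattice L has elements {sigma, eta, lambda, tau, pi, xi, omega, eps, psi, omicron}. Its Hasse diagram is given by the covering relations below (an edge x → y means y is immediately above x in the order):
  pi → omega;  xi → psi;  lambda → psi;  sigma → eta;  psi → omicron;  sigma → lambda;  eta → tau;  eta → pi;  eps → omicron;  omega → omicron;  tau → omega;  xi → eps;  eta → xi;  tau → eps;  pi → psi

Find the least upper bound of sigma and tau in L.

Common upper bounds of {sigma, tau}: eps, omega, omicron, tau.
The least among these is tau.

tau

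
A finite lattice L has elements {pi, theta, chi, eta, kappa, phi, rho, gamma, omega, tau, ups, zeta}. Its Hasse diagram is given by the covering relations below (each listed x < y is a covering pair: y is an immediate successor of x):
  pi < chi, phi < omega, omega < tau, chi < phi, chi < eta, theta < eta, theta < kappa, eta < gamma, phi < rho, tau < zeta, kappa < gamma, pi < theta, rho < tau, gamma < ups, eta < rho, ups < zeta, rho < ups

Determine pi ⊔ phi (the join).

Common upper bounds of {pi, phi}: omega, phi, rho, tau, ups, zeta.
The least among these is phi.

phi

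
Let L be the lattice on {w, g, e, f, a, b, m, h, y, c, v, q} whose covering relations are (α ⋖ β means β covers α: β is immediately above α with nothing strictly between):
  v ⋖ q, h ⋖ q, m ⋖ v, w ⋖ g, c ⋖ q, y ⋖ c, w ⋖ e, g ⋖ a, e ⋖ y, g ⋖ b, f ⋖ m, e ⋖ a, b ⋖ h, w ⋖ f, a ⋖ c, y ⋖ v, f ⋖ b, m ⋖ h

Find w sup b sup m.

Common upper bounds of {w, b, m}: h, q.
The least among these is h.

h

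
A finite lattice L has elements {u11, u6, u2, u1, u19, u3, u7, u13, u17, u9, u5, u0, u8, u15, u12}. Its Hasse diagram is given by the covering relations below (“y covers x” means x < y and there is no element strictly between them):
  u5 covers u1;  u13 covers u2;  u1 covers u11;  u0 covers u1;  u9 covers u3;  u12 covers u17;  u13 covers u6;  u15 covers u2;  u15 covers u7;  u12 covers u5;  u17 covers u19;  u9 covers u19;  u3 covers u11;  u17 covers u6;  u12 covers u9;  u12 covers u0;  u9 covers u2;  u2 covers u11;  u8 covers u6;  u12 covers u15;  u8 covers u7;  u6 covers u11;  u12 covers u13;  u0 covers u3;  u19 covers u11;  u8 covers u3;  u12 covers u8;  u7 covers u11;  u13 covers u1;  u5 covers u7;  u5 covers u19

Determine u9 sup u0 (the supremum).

u12

Common upper bounds of {u9, u0}: u12.
The least among these is u12.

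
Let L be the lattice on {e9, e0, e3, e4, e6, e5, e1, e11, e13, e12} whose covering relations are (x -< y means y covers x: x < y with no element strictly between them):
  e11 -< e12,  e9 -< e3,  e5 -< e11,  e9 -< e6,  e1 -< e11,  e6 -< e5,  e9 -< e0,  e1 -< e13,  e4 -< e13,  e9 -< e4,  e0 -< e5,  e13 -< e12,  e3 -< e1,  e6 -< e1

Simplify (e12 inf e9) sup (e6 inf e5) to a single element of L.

e12 ∧ e9 = e9
e6 ∧ e5 = e6
e9 ∨ e6 = e6

e6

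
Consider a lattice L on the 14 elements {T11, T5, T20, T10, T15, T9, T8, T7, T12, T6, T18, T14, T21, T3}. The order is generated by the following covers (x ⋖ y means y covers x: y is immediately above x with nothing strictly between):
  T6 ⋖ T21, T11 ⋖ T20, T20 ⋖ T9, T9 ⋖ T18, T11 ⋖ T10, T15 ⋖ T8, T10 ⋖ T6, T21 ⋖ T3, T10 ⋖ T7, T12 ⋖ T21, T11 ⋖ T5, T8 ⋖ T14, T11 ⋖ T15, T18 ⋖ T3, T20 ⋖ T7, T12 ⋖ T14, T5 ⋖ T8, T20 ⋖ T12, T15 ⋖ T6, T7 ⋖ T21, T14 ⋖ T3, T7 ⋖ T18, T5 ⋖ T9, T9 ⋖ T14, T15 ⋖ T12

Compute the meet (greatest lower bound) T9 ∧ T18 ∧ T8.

T5

Common lower bounds of {T9, T18, T8}: T11, T5.
The greatest among these is T5.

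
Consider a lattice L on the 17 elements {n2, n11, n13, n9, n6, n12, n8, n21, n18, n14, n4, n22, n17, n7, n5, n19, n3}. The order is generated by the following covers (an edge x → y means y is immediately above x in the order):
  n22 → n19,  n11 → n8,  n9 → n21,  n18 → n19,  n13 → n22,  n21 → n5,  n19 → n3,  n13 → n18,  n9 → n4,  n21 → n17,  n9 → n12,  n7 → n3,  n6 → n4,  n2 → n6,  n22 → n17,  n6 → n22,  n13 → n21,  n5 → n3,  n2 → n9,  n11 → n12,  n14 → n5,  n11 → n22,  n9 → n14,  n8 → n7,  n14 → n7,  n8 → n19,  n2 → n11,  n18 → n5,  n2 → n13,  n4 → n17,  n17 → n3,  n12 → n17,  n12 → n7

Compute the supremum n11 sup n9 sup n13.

Common upper bounds of {n11, n9, n13}: n17, n3.
The least among these is n17.

n17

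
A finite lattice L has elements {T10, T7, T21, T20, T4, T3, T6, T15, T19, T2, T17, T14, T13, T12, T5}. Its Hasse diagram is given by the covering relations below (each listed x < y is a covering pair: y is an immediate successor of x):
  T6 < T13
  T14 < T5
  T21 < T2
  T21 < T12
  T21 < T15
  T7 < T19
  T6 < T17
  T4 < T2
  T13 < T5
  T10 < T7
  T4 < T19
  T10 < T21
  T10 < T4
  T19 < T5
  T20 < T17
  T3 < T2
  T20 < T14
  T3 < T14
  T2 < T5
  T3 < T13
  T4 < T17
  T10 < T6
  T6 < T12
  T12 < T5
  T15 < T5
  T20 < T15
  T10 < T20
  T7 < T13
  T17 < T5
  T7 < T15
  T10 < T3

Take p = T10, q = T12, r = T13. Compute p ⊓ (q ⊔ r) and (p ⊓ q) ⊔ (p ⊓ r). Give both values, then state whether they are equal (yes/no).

T10; T10; yes

q ⊔ r = T5, so p ⊓ (q ⊔ r) = T10 ⊓ T5 = T10.
p ⊓ q = T10 and p ⊓ r = T10, so (p ⊓ q) ⊔ (p ⊓ r) = T10 ⊔ T10 = T10.
Equal: yes.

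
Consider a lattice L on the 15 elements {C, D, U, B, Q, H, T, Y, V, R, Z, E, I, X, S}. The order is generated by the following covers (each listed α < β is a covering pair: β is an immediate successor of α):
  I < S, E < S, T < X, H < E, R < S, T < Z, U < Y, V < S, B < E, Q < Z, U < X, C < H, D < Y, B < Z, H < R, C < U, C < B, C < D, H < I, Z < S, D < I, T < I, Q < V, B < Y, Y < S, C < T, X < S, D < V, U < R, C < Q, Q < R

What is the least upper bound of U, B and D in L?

Common upper bounds of {U, B, D}: S, Y.
The least among these is Y.

Y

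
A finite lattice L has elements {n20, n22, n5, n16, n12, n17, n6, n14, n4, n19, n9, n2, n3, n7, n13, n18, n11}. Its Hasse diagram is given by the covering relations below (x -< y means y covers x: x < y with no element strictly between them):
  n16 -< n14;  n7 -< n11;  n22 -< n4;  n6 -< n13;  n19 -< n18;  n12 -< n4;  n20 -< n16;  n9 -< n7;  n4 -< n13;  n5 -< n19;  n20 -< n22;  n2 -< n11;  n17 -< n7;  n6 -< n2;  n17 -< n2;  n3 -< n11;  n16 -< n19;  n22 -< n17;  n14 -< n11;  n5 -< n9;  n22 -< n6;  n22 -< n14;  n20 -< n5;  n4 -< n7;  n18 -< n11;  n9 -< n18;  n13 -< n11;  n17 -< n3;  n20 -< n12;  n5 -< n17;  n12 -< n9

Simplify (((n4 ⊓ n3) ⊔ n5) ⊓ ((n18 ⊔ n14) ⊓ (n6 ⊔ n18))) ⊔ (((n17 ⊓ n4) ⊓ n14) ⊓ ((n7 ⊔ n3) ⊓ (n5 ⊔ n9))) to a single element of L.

n17

n4 ∧ n3 = n22
n22 ∨ n5 = n17
n18 ∨ n14 = n11
n6 ∨ n18 = n11
n11 ∧ n11 = n11
n17 ∧ n11 = n17
n17 ∧ n4 = n22
n22 ∧ n14 = n22
n7 ∨ n3 = n11
n5 ∨ n9 = n9
n11 ∧ n9 = n9
n22 ∧ n9 = n20
n17 ∨ n20 = n17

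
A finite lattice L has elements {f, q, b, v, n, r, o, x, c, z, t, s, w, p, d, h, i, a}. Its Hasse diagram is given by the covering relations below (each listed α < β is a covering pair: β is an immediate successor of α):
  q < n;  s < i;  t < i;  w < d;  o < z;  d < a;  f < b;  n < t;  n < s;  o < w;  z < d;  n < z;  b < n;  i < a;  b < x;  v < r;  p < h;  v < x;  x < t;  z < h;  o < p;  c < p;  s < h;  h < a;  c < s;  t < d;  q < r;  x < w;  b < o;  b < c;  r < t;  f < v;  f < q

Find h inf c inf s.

Common lower bounds of {h, c, s}: b, c, f.
The greatest among these is c.

c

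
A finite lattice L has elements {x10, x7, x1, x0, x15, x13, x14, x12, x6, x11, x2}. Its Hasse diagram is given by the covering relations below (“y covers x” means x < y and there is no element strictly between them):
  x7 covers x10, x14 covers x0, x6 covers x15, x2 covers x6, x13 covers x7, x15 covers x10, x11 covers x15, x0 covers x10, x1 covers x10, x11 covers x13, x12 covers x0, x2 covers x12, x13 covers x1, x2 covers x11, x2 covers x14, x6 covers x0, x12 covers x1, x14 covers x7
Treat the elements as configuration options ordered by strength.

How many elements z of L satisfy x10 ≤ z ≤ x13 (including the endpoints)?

4

The interval [x10, x13] = {x1, x10, x13, x7}, which has 4 elements.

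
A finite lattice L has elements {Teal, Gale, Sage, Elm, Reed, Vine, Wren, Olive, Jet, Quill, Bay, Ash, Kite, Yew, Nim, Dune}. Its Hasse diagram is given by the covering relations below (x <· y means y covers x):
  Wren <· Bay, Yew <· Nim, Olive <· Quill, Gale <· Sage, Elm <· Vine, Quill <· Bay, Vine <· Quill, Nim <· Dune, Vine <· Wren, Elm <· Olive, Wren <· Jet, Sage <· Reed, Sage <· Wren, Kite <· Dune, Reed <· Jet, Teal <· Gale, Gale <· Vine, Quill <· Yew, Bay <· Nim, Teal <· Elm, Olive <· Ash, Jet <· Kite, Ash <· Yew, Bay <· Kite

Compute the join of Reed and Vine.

Common upper bounds of {Reed, Vine}: Dune, Jet, Kite.
The least among these is Jet.

Jet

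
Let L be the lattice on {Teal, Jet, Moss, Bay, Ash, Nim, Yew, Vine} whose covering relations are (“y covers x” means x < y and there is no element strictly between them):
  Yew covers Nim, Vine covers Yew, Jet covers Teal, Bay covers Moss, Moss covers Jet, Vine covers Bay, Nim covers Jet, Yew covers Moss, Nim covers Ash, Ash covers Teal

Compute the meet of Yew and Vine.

Common lower bounds of {Yew, Vine}: Ash, Jet, Moss, Nim, Teal, Yew.
The greatest among these is Yew.

Yew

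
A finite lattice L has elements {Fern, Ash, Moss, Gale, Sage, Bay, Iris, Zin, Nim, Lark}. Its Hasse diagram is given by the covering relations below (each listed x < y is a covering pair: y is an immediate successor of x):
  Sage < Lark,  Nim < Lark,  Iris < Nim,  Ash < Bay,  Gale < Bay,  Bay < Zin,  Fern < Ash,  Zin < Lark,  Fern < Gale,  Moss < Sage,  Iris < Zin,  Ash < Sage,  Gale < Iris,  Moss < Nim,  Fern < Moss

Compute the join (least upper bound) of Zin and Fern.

Common upper bounds of {Zin, Fern}: Lark, Zin.
The least among these is Zin.

Zin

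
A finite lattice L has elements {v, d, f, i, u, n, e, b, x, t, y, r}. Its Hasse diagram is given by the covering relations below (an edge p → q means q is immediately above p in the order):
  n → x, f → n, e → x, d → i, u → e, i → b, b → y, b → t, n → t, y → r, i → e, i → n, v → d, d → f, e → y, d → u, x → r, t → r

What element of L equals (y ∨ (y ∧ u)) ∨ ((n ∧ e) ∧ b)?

y

y ∧ u = u
y ∨ u = y
n ∧ e = i
i ∧ b = i
y ∨ i = y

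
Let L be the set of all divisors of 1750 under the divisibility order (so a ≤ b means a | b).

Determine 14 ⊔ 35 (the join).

In the divisibility order, the join is the least common multiple: lcm(14, 35) = 70.

70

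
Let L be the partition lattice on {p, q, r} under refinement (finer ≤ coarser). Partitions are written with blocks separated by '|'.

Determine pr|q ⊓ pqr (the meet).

pr|q

The meet (common refinement) of pr|q and pqr intersects blocks pairwise, giving pr|q.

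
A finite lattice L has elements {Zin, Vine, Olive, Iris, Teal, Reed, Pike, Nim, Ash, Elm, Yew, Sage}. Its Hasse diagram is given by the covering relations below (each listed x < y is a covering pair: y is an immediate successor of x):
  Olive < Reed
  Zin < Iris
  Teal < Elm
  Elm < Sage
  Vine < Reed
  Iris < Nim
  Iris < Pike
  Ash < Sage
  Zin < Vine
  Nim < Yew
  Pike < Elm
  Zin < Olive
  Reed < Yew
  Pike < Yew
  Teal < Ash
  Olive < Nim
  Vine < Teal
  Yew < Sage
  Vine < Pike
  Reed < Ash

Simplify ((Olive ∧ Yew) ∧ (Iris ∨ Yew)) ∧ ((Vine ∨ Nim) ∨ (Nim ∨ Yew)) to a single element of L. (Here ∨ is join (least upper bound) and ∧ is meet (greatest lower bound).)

Olive

Olive ∧ Yew = Olive
Iris ∨ Yew = Yew
Olive ∧ Yew = Olive
Vine ∨ Nim = Yew
Nim ∨ Yew = Yew
Yew ∨ Yew = Yew
Olive ∧ Yew = Olive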